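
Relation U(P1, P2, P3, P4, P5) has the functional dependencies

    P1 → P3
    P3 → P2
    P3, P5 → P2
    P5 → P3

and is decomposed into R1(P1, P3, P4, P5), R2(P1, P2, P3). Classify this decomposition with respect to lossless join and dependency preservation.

lossless and dependency-preserving

Lossless test: (P1, P3)⁺ = {P1, P2, P3}, which contains all of one fragment — lossless.
Dependency preservation: P3, P5 → P2 is not contained in any single fragment, but the restricted closure of its left-hand side across the fragments still reaches the right-hand side; the remaining FDs each lie inside some fragment. All dependencies are preserved.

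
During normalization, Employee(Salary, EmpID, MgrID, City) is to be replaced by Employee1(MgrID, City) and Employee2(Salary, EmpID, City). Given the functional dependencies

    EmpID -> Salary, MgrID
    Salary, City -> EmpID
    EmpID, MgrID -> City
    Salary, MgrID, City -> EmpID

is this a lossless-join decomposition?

Common attributes: Employee1 ∩ Employee2 = {City}.
No dependency enlarges {City}, so (City)⁺ = {City}.
The closure contains neither all of Employee1 = {MgrID, City} nor all of Employee2 = {Salary, EmpID, City}, so the common attributes are not a superkey of either fragment. The join is lossy.

No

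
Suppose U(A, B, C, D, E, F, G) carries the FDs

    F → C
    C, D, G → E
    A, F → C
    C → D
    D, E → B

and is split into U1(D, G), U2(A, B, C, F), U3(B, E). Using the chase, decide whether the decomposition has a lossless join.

Chase test. Columns are A, B, C, D, E, F, G; row i has aⱼ where attribute j ∈ Ui, else bᵢⱼ.
Initial tableau (one row per fragment):
  row 1: b11 b12 b13 a4 b15 b16 a7
  row 2: a1 a2 a3 b24 b25 a6 b27
  row 3: b31 a2 b33 b34 a5 b36 b37
No row becomes fully distinguished — the join is lossy.

No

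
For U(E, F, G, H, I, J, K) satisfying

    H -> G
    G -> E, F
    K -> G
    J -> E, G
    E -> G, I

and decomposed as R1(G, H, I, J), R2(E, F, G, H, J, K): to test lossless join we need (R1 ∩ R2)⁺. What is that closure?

E, F, G, H, I, J

R1 ∩ R2 = {G, H, J}.
G → E, F applies, adding E, F
E → G, I applies, adding I
Closure: {E, F, G, H, I, J}.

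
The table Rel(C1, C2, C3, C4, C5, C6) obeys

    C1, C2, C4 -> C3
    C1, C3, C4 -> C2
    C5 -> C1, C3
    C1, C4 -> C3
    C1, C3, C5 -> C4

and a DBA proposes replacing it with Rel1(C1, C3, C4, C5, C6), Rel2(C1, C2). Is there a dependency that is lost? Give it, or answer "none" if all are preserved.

C1, C3, C4 -> C2

Check C1, C3, C4 → C2: no single fragment contains all of {C1, C2, C3, C4}, and the restricted closure of {C1, C3, C4} across the fragments never reaches {C2}.
C1, C2, C4 → C3 is preserved.
C5 → C1, C3 is preserved.
C1, C4 → C3 is preserved.
C1, C3, C5 → C4 is preserved.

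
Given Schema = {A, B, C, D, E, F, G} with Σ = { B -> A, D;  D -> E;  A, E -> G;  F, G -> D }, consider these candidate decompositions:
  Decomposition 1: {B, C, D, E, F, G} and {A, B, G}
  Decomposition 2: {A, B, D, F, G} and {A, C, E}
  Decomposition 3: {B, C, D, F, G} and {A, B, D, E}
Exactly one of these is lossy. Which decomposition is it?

Decomposition 1: common = {B, G}, closure = {A, B, D, E, G} → lossless.
Decomposition 2: common = {A}, closure = {A} → lossy.
Decomposition 3: common = {B, D}, closure = {A, B, D, E, G} → lossless.

Decomposition 2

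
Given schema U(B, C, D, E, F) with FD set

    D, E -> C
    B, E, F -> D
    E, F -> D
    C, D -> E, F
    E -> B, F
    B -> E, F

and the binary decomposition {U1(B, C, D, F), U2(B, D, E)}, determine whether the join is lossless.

Common attributes: U1 ∩ U2 = {B, D}.
Closure of {B, D}: B → E, F applies, adding E, F; D, E → C applies, adding C. So (B, D)⁺ = {B, C, D, E, F}.
This closure contains every attribute of U1, so U1 ∩ U2 → U1. The join is lossless.

Yes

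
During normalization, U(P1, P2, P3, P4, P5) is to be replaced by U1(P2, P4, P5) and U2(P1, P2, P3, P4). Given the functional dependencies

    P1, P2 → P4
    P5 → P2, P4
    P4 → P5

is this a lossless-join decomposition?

Yes

Common attributes: U1 ∩ U2 = {P2, P4}.
Closure of {P2, P4}: P4 → P5 applies, adding P5. So (P2, P4)⁺ = {P2, P4, P5}.
This closure contains every attribute of U1, so U1 ∩ U2 → U1. The join is lossless.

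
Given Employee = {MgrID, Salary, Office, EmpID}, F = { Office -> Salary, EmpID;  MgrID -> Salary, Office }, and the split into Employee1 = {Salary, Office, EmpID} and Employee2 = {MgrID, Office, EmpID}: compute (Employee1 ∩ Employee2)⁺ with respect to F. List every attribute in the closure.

Employee1 ∩ Employee2 = {Office, EmpID}.
Office → Salary, EmpID applies, adding Salary
Closure: {Salary, Office, EmpID}.

Salary, Office, EmpID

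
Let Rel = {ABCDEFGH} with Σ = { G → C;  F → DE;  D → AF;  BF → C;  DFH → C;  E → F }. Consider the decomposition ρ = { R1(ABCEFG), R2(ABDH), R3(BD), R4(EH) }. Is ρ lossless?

Chase test. Columns are ABCDEFGH; row i has aⱼ where attribute j ∈ Ri, else bᵢⱼ.
Initial tableau (one row per fragment):
  row 1: a1 a2 a3 b14 a5 a6 a7 b18
  row 2: a1 a2 b23 a4 b25 b26 b27 a8
  row 3: b31 a2 b33 a4 b35 b36 b37 b38
  row 4: b41 b42 b43 b44 a5 b46 b47 a8
Rows 2 and 3 agree on D; apply D→AF and equate their AF entries.
Rows 2 and 3 agree on BF; apply BF→C and equate their C entries.
Rows 1 and 4 agree on E; apply E→F and equate their F entries.
Rows 1 and 4 agree on F; apply F→DE and equate their DE entries.
Rows 2 and 3 agree on F; apply F→DE and equate their DE entries.
Rows 1 and 4 agree on D; apply D→AF and equate their AF entries.
No row becomes fully distinguished — the join is lossy.

No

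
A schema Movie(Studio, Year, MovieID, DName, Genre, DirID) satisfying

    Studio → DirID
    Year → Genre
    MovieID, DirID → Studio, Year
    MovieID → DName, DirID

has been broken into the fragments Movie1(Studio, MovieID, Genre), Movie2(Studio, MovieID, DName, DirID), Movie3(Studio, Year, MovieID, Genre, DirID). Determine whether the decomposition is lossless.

Chase test. Columns are Studio, Year, MovieID, DName, Genre, DirID; row i has aⱼ where attribute j ∈ Moviei, else bᵢⱼ.
Initial tableau (one row per fragment):
  row 1: a1 b12 a3 b14 a5 b16
  row 2: a1 b22 a3 a4 b25 a6
  row 3: a1 a2 a3 b34 a5 a6
Rows 1 and 2 agree on Studio; apply Studio→DirID and equate their DirID entries.
Rows 1 and 2 agree on MovieID, DirID; apply MovieID, DirID→Studio, Year and equate their Studio, Year entries.
Rows 1 and 3 agree on MovieID, DirID; apply MovieID, DirID→Studio, Year and equate their Studio, Year entries.
Rows 1 and 2 agree on MovieID; apply MovieID→DName, DirID and equate their DName, DirID entries.
Rows 1 and 3 agree on MovieID; apply MovieID→DName, DirID and equate their DName, DirID entries.
Rows 1 and 2 agree on Year; apply Year→Genre and equate their Genre entries.
Row 1 is now all distinguished symbols — the join is lossless.

Yes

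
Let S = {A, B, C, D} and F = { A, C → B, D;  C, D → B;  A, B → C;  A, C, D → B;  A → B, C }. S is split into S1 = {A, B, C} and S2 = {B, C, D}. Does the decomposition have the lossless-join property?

Common attributes: S1 ∩ S2 = {B, C}.
No dependency enlarges {B, C}, so (B, C)⁺ = {B, C}.
The closure contains neither all of S1 = {A, B, C} nor all of S2 = {B, C, D}, so the common attributes are not a superkey of either fragment. The join is lossy.

No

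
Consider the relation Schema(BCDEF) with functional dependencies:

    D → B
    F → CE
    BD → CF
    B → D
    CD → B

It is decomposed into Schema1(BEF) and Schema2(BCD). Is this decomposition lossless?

Common attributes: Schema1 ∩ Schema2 = {B}.
Closure of {B}: B → D applies, adding D; BD → CF applies, adding CF; F → CE applies, adding E. So (B)⁺ = {BCDEF}.
This closure contains every attribute of Schema1, so Schema1 ∩ Schema2 → Schema1. The join is lossless.

Yes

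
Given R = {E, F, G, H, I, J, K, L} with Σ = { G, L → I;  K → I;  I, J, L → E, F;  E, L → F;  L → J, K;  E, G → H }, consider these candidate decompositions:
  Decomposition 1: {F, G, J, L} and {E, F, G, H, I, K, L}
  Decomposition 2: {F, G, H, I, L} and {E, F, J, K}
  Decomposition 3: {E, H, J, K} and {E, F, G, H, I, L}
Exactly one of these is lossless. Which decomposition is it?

Decomposition 1

Decomposition 1: common = {F, G, L}, closure = {E, F, G, H, I, J, K, L} → lossless.
Decomposition 2: common = {F}, closure = {F} → lossy.
Decomposition 3: common = {E, H}, closure = {E, H} → lossy.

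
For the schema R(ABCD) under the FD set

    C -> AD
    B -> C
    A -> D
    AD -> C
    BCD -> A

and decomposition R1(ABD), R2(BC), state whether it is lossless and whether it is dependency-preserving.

Lossless test: (B)⁺ = {ABCD}, which contains all of one fragment — lossless.
Dependency preservation: the restricted closure of {C} across the fragments never reaches {AD}, so C → AD cannot be enforced without a join — not preserved.

lossless but not dependency-preserving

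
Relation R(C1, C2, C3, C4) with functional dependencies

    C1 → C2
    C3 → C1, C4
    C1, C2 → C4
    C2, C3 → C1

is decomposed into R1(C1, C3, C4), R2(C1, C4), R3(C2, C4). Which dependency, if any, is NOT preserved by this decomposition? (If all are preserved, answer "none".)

Check C1 → C2: no single fragment contains all of {C1, C2}, and the restricted closure of {C1} across the fragments never reaches {C2}.
C3 → C1, C4 is preserved.
C1, C2 → C4 is preserved.
C2, C3 → C1 is preserved.

C1 → C2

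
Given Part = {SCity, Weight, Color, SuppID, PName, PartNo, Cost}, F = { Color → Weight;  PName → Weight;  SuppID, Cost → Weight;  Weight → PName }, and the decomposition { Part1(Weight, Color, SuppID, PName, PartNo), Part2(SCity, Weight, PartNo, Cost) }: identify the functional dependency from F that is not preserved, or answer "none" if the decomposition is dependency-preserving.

Check SuppID, Cost → Weight: no single fragment contains all of {Weight, SuppID, Cost}, and the restricted closure of {SuppID, Cost} across the fragments never reaches {Weight}.
Color → Weight is preserved.
PName → Weight is preserved.
Weight → PName is preserved.

SuppID, Cost → Weight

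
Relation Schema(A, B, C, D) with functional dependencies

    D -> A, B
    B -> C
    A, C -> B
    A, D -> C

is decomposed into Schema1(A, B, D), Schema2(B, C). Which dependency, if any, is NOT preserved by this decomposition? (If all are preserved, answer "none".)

Check A, C → B: no single fragment contains all of {A, B, C}, and the restricted closure of {A, C} across the fragments never reaches {B}.
D → A, B is preserved.
B → C is preserved.
A, D → C is preserved.

A, C -> B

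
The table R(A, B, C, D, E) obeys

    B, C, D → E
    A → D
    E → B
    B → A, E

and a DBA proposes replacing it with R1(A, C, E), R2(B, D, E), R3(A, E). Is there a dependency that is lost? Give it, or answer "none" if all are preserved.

Check A → D: no single fragment contains all of {A, D}, and the restricted closure of {A} across the fragments never reaches {D}.
B, C, D → E is preserved.
E → B is preserved.
B → A, E is preserved.

A → D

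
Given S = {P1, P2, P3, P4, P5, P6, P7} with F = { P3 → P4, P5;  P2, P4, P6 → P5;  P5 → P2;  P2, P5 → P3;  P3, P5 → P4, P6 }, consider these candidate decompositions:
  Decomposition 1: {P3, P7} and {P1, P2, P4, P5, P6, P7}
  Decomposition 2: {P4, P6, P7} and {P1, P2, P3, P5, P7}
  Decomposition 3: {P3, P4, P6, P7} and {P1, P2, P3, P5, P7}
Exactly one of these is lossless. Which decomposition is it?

Decomposition 1: common = {P7}, closure = {P7} → lossy.
Decomposition 2: common = {P7}, closure = {P7} → lossy.
Decomposition 3: common = {P3, P7}, closure = {P2, P3, P4, P5, P6, P7} → lossless.

Decomposition 3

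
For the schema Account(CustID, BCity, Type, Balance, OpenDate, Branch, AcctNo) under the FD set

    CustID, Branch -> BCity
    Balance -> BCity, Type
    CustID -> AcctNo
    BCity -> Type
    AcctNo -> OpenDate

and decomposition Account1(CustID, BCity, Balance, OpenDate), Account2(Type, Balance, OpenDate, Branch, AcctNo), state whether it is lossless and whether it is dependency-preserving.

lossy and not dependency-preserving

Lossless test: (Balance, OpenDate)⁺ = {BCity, Type, Balance, OpenDate}, which is a superkey of neither fragment — lossy.
Dependency preservation: the restricted closure of {CustID, Branch} across the fragments never reaches {BCity}, so CustID, Branch → BCity cannot be enforced without a join — not preserved.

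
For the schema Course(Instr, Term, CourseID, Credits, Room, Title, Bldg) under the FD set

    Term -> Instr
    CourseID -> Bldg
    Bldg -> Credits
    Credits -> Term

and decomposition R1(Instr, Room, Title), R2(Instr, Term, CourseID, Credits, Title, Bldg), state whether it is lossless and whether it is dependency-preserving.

Lossless test: (Instr, Title)⁺ = {Instr, Title}, which is a superkey of neither fragment — lossy.
Dependency preservation: every FD's attributes lie within a single fragment, so each can be enforced locally — preserved.

lossy but dependency-preserving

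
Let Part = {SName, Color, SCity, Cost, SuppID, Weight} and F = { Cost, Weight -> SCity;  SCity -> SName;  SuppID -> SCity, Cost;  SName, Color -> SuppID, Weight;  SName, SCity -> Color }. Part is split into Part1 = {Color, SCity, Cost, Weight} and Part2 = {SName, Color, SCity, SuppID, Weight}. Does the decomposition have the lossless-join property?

Yes

Common attributes: Part1 ∩ Part2 = {Color, SCity, Weight}.
Closure of {Color, SCity, Weight}: SCity → SName applies, adding SName; SName, Color → SuppID, Weight applies, adding SuppID; SuppID → SCity, Cost applies, adding Cost. So (Color, SCity, Weight)⁺ = {SName, Color, SCity, Cost, SuppID, Weight}.
This closure contains every attribute of Part1, so Part1 ∩ Part2 → Part1. The join is lossless.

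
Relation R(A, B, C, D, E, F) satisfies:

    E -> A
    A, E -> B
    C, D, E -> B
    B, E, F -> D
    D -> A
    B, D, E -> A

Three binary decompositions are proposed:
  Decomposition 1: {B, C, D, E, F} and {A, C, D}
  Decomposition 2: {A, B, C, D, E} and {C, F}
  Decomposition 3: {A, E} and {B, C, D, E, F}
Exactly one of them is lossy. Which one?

Decomposition 2

Decomposition 1: common = {C, D}, closure = {A, C, D} → lossless.
Decomposition 2: common = {C}, closure = {C} → lossy.
Decomposition 3: common = {E}, closure = {A, B, E} → lossless.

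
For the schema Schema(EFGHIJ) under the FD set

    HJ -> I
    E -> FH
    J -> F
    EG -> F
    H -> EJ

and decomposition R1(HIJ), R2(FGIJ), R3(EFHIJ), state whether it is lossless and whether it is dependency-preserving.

Lossless test (chase): Rows 1 and 2 agree on J; apply J→F and equate their F entries. Rows 1 and 3 agree on H; apply H→EJ and equate their EJ entries. No row becomes fully distinguished — the join is lossy.
Dependency preservation: EG → F is not contained in any single fragment, but the restricted closure of its left-hand side across the fragments still reaches the right-hand side; the remaining FDs each lie inside some fragment. All dependencies are preserved.

lossy but dependency-preserving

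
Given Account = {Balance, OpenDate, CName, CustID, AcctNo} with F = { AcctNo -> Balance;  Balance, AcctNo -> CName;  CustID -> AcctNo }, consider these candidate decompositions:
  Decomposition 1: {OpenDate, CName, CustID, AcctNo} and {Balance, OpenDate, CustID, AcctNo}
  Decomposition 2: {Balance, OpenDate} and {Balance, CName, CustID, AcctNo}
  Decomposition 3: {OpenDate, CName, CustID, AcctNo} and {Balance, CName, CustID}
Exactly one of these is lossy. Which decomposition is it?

Decomposition 1: common = {OpenDate, CustID, AcctNo}, closure = {Balance, OpenDate, CName, CustID, AcctNo} → lossless.
Decomposition 2: common = {Balance}, closure = {Balance} → lossy.
Decomposition 3: common = {CName, CustID}, closure = {Balance, CName, CustID, AcctNo} → lossless.

Decomposition 2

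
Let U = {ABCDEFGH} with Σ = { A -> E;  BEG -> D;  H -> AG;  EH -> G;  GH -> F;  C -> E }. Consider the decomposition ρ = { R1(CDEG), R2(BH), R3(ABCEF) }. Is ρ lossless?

Chase test. Columns are ABCDEFGH; row i has aⱼ where attribute j ∈ Ri, else bᵢⱼ.
Initial tableau (one row per fragment):
  row 1: b11 b12 a3 a4 a5 b16 a7 b18
  row 2: b21 a2 b23 b24 b25 b26 b27 a8
  row 3: a1 a2 a3 b34 a5 a6 b37 b38
No row becomes fully distinguished — the join is lossy.

No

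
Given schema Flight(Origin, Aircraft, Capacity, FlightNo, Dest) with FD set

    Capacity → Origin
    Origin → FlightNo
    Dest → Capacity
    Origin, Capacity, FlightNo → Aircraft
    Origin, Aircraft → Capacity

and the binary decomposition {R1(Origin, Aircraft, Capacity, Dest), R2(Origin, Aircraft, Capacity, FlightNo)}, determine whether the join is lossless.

Common attributes: R1 ∩ R2 = {Origin, Aircraft, Capacity}.
Closure of {Origin, Aircraft, Capacity}: Origin → FlightNo applies, adding FlightNo. So (Origin, Aircraft, Capacity)⁺ = {Origin, Aircraft, Capacity, FlightNo}.
This closure contains every attribute of R2, so R1 ∩ R2 → R2. The join is lossless.

Yes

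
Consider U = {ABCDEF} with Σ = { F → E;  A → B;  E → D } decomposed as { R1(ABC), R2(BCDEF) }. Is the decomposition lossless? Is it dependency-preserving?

Lossless test: (BC)⁺ = {BC}, which is a superkey of neither fragment — lossy.
Dependency preservation: every FD's attributes lie within a single fragment, so each can be enforced locally — preserved.

lossy but dependency-preserving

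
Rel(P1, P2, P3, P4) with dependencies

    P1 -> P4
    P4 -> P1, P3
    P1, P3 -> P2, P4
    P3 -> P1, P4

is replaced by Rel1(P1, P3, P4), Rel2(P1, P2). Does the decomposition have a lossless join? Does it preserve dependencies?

lossless and dependency-preserving

Lossless test: (P1)⁺ = {P1, P2, P3, P4}, which contains all of one fragment — lossless.
Dependency preservation: P1, P3 → P2, P4 is not contained in any single fragment, but the restricted closure of its left-hand side across the fragments still reaches the right-hand side; the remaining FDs each lie inside some fragment. All dependencies are preserved.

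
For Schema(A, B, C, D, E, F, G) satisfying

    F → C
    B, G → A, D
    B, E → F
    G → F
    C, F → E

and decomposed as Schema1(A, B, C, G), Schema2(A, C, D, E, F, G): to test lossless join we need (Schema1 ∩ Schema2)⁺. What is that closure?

Schema1 ∩ Schema2 = {A, C, G}.
G → F applies, adding F
C, F → E applies, adding E
Closure: {A, C, E, F, G}.

A, C, E, F, G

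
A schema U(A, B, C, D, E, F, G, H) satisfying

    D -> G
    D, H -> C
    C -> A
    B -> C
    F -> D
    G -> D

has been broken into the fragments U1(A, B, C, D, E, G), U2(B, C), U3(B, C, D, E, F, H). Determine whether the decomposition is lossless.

Yes

Chase test. Columns are A, B, C, D, E, F, G, H; row i has aⱼ where attribute j ∈ Ui, else bᵢⱼ.
Initial tableau (one row per fragment):
  row 1: a1 a2 a3 a4 a5 b16 a7 b18
  row 2: b21 a2 a3 b24 b25 b26 b27 b28
  row 3: b31 a2 a3 a4 a5 a6 b37 a8
Rows 1 and 3 agree on D; apply D→G and equate their G entries.
Rows 1 and 2 agree on C; apply C→A and equate their A entries.
Rows 1 and 3 agree on C; apply C→A and equate their A entries.
Row 3 is now all distinguished symbols — the join is lossless.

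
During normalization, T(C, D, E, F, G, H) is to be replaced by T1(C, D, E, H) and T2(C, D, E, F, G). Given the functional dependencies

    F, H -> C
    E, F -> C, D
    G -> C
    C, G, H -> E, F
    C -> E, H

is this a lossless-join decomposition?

Yes

Common attributes: T1 ∩ T2 = {C, D, E}.
Closure of {C, D, E}: C → E, H applies, adding H. So (C, D, E)⁺ = {C, D, E, H}.
This closure contains every attribute of T1, so T1 ∩ T2 → T1. The join is lossless.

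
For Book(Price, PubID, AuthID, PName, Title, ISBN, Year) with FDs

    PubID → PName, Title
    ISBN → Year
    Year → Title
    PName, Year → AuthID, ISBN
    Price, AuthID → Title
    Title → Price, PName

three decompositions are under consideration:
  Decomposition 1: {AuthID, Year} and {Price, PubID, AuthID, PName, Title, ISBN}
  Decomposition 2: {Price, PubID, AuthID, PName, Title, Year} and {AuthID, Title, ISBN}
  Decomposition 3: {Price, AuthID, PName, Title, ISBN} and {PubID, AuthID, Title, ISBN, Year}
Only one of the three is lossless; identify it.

Decomposition 3

Decomposition 1: common = {AuthID}, closure = {AuthID} → lossy.
Decomposition 2: common = {AuthID, Title}, closure = {Price, AuthID, PName, Title} → lossy.
Decomposition 3: common = {AuthID, Title, ISBN}, closure = {Price, AuthID, PName, Title, ISBN, Year} → lossless.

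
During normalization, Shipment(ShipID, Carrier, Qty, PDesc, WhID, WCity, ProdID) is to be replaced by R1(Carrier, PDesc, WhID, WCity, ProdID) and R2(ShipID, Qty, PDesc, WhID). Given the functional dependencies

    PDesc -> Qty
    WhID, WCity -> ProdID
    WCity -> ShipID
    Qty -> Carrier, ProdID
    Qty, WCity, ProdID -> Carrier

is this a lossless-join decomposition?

Common attributes: R1 ∩ R2 = {PDesc, WhID}.
Closure of {PDesc, WhID}: PDesc → Qty applies, adding Qty; Qty → Carrier, ProdID applies, adding Carrier, ProdID. So (PDesc, WhID)⁺ = {Carrier, Qty, PDesc, WhID, ProdID}.
The closure contains neither all of R1 = {Carrier, PDesc, WhID, WCity, ProdID} nor all of R2 = {ShipID, Qty, PDesc, WhID}, so the common attributes are not a superkey of either fragment. The join is lossy.

No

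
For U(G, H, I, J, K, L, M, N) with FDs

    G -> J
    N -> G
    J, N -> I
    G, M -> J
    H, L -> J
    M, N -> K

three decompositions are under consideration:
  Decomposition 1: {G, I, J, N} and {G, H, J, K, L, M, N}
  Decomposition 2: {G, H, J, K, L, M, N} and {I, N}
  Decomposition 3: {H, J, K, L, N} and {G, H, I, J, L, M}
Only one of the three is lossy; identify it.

Decomposition 3

Decomposition 1: common = {G, J, N}, closure = {G, I, J, N} → lossless.
Decomposition 2: common = {N}, closure = {G, I, J, N} → lossless.
Decomposition 3: common = {H, J, L}, closure = {H, J, L} → lossy.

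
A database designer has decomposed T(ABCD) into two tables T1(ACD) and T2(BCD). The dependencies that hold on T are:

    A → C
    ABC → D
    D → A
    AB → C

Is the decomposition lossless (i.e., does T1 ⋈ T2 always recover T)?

Yes

Common attributes: T1 ∩ T2 = {CD}.
Closure of {CD}: D → A applies, adding A. So (CD)⁺ = {ACD}.
This closure contains every attribute of T1, so T1 ∩ T2 → T1. The join is lossless.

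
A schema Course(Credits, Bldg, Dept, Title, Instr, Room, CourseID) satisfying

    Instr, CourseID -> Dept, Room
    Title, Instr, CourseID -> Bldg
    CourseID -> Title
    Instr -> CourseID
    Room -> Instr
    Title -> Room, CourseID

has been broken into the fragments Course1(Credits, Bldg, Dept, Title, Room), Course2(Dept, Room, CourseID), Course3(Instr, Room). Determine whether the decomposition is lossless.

Yes

Chase test. Columns are Credits, Bldg, Dept, Title, Instr, Room, CourseID; row i has aⱼ where attribute j ∈ Coursei, else bᵢⱼ.
Initial tableau (one row per fragment):
  row 1: a1 a2 a3 a4 b15 a6 b17
  row 2: b21 b22 a3 b24 b25 a6 a7
  row 3: b31 b32 b33 b34 a5 a6 b37
Rows 1 and 2 agree on Room; apply Room→Instr and equate their Instr entries.
Rows 1 and 3 agree on Room; apply Room→Instr and equate their Instr entries.
Rows 1 and 2 agree on Instr; apply Instr→CourseID and equate their CourseID entries.
Rows 1 and 3 agree on Instr; apply Instr→CourseID and equate their CourseID entries.
Rows 1 and 3 agree on Instr, CourseID; apply Instr, CourseID→Dept, Room and equate their Dept, Room entries.
Rows 1 and 2 agree on CourseID; apply CourseID→Title and equate their Title entries.
Rows 1 and 3 agree on CourseID; apply CourseID→Title and equate their Title entries.
Rows 1 and 2 agree on Title, Instr, CourseID; apply Title, Instr, CourseID→Bldg and equate their Bldg entries.
Rows 1 and 3 agree on Title, Instr, CourseID; apply Title, Instr, CourseID→Bldg and equate their Bldg entries.
Row 1 is now all distinguished symbols — the join is lossless.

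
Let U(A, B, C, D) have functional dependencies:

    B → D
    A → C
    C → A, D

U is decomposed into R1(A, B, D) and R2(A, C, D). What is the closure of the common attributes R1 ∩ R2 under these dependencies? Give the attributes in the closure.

A, C, D

R1 ∩ R2 = {A, D}.
A → C applies, adding C
Closure: {A, C, D}.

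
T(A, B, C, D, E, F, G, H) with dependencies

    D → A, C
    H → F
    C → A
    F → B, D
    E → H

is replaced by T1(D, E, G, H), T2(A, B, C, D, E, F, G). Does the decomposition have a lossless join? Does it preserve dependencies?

lossless but not dependency-preserving

Lossless test: (D, E, G)⁺ = {A, B, C, D, E, F, G, H}, which contains all of one fragment — lossless.
Dependency preservation: the restricted closure of {H} across the fragments never reaches {F}, so H → F cannot be enforced without a join — not preserved.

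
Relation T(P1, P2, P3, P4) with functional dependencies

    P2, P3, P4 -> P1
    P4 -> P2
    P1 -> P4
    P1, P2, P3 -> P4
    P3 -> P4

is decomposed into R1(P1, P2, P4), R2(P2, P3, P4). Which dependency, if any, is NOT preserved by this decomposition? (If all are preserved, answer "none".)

Check P2, P3, P4 → P1: no single fragment contains all of {P1, P2, P3, P4}, and the restricted closure of {P2, P3, P4} across the fragments never reaches {P1}.
P4 → P2 is preserved.
P1 → P4 is preserved.
P1, P2, P3 → P4 is preserved.
P3 → P4 is preserved.

P2, P3, P4 -> P1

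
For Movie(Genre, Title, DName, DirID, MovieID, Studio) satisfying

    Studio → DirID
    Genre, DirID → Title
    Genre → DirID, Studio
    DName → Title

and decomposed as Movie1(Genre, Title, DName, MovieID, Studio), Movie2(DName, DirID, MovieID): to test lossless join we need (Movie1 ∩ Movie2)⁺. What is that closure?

Movie1 ∩ Movie2 = {DName, MovieID}.
DName → Title applies, adding Title
Closure: {Title, DName, MovieID}.

Title, DName, MovieID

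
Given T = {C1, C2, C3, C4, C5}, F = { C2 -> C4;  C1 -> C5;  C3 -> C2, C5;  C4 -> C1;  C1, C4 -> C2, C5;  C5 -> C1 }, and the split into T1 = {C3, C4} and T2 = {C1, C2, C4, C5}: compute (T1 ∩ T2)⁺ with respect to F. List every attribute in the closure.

C1, C2, C4, C5

T1 ∩ T2 = {C4}.
C4 → C1 applies, adding C1
C1, C4 → C2, C5 applies, adding C2, C5
Closure: {C1, C2, C4, C5}.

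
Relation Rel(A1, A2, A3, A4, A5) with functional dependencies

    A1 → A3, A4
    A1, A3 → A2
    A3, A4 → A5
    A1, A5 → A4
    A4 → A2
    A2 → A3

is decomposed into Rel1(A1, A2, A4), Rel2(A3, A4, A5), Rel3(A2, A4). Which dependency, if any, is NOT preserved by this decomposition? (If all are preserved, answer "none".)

Check A2 → A3: no single fragment contains all of {A2, A3}, and the restricted closure of {A2} across the fragments never reaches {A3}.
A1 → A3, A4 is preserved.
A1, A3 → A2 is preserved.
A3, A4 → A5 is preserved.
A1, A5 → A4 is preserved.
A4 → A2 is preserved.

A2 → A3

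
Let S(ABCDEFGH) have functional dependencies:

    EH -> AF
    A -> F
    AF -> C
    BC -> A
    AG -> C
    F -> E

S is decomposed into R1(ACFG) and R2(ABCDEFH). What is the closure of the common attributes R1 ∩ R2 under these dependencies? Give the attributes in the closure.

R1 ∩ R2 = {ACF}.
F → E applies, adding E
Closure: {ACEF}.

ACEF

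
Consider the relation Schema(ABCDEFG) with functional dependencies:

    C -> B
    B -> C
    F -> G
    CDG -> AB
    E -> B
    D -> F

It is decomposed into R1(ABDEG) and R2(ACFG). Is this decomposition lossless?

No

Common attributes: R1 ∩ R2 = {AG}.
No dependency enlarges {AG}, so (AG)⁺ = {AG}.
The closure contains neither all of R1 = {ABDEG} nor all of R2 = {ACFG}, so the common attributes are not a superkey of either fragment. The join is lossy.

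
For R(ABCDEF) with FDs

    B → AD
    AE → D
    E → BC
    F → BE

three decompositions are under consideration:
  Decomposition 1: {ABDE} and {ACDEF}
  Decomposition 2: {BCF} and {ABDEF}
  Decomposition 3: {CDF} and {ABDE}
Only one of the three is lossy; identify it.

Decomposition 1: common = {ADE}, closure = {ABCDE} → lossless.
Decomposition 2: common = {BF}, closure = {ABCDEF} → lossless.
Decomposition 3: common = {D}, closure = {D} → lossy.

Decomposition 3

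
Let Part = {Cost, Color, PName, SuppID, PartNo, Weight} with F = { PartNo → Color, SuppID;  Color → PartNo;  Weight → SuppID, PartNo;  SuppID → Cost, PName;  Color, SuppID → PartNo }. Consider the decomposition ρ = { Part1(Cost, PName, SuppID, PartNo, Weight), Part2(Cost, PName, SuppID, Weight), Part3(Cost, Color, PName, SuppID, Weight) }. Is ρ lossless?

Chase test. Columns are Cost, Color, PName, SuppID, PartNo, Weight; row i has aⱼ where attribute j ∈ Parti, else bᵢⱼ.
Initial tableau (one row per fragment):
  row 1: a1 b12 a3 a4 a5 a6
  row 2: a1 b22 a3 a4 b25 a6
  row 3: a1 a2 a3 a4 b35 a6
Rows 1 and 2 agree on Weight; apply Weight→SuppID, PartNo and equate their SuppID, PartNo entries.
Rows 1 and 3 agree on Weight; apply Weight→SuppID, PartNo and equate their SuppID, PartNo entries.
Rows 1 and 2 agree on PartNo; apply PartNo→Color, SuppID and equate their Color, SuppID entries.
Rows 1 and 3 agree on PartNo; apply PartNo→Color, SuppID and equate their Color, SuppID entries.
Row 1 is now all distinguished symbols — the join is lossless.

Yes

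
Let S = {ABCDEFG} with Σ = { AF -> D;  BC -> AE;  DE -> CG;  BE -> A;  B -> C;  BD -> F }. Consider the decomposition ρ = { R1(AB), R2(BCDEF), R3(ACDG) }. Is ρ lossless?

Chase test. Columns are ABCDEFG; row i has aⱼ where attribute j ∈ Ri, else bᵢⱼ.
Initial tableau (one row per fragment):
  row 1: a1 a2 b13 b14 b15 b16 b17
  row 2: b21 a2 a3 a4 a5 a6 b27
  row 3: a1 b32 a3 a4 b35 b36 a7
Rows 1 and 2 agree on B; apply B→C and equate their C entries.
Rows 1 and 2 agree on BC; apply BC→AE and equate their AE entries.
No row becomes fully distinguished — the join is lossy.

No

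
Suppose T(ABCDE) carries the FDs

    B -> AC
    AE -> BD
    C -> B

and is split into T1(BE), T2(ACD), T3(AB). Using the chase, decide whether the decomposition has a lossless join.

Chase test. Columns are ABCDE; row i has aⱼ where attribute j ∈ Ti, else bᵢⱼ.
Initial tableau (one row per fragment):
  row 1: b11 a2 b13 b14 a5
  row 2: a1 b22 a3 a4 b25
  row 3: a1 a2 b33 b34 b35
Rows 1 and 3 agree on B; apply B→AC and equate their AC entries.
No row becomes fully distinguished — the join is lossy.

No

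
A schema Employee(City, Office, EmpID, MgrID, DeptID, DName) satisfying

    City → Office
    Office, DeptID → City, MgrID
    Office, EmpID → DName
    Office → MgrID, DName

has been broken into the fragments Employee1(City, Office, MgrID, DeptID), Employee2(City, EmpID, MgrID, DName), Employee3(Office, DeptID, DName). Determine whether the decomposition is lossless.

Chase test. Columns are City, Office, EmpID, MgrID, DeptID, DName; row i has aⱼ where attribute j ∈ Employeei, else bᵢⱼ.
Initial tableau (one row per fragment):
  row 1: a1 a2 b13 a4 a5 b16
  row 2: a1 b22 a3 a4 b25 a6
  row 3: b31 a2 b33 b34 a5 a6
Rows 1 and 2 agree on City; apply City→Office and equate their Office entries.
Rows 1 and 3 agree on Office, DeptID; apply Office, DeptID→City, MgrID and equate their City, MgrID entries.
Rows 1 and 2 agree on Office; apply Office→MgrID, DName and equate their MgrID, DName entries.
No row becomes fully distinguished — the join is lossy.

No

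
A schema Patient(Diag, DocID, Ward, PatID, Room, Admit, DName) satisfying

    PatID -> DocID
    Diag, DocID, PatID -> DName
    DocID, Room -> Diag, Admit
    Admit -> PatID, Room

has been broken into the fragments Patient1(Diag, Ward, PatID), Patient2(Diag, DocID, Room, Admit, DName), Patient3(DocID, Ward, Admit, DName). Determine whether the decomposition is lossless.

No

Chase test. Columns are Diag, DocID, Ward, PatID, Room, Admit, DName; row i has aⱼ where attribute j ∈ Patienti, else bᵢⱼ.
Initial tableau (one row per fragment):
  row 1: a1 b12 a3 a4 b15 b16 b17
  row 2: a1 a2 b23 b24 a5 a6 a7
  row 3: b31 a2 a3 b34 b35 a6 a7
Rows 2 and 3 agree on Admit; apply Admit→PatID, Room and equate their PatID, Room entries.
Rows 2 and 3 agree on DocID, Room; apply DocID, Room→Diag, Admit and equate their Diag, Admit entries.
No row becomes fully distinguished — the join is lossy.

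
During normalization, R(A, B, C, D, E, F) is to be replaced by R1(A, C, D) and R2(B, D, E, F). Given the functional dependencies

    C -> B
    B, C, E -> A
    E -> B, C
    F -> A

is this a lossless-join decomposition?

No

Common attributes: R1 ∩ R2 = {D}.
No dependency enlarges {D}, so (D)⁺ = {D}.
The closure contains neither all of R1 = {A, C, D} nor all of R2 = {B, D, E, F}, so the common attributes are not a superkey of either fragment. The join is lossy.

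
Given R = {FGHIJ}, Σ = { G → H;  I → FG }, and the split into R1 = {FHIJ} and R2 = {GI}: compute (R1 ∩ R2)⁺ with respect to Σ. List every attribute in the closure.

R1 ∩ R2 = {I}.
I → FG applies, adding FG
G → H applies, adding H
Closure: {FGHI}.

FGHI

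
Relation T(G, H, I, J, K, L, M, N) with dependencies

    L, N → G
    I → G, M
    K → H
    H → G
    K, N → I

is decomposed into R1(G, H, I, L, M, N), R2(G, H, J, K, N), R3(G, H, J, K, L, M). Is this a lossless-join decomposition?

No

Chase test. Columns are G, H, I, J, K, L, M, N; row i has aⱼ where attribute j ∈ Ri, else bᵢⱼ.
Initial tableau (one row per fragment):
  row 1: a1 a2 a3 b14 b15 a6 a7 a8
  row 2: a1 a2 b23 a4 a5 b26 b27 a8
  row 3: a1 a2 b33 a4 a5 a6 a7 b38
No row becomes fully distinguished — the join is lossy.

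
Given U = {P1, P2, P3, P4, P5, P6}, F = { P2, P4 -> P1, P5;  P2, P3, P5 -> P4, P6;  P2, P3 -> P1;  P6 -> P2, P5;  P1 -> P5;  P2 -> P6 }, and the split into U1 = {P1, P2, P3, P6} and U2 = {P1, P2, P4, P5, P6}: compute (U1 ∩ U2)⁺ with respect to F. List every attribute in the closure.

P1, P2, P5, P6

U1 ∩ U2 = {P1, P2, P6}.
P6 → P2, P5 applies, adding P5
Closure: {P1, P2, P5, P6}.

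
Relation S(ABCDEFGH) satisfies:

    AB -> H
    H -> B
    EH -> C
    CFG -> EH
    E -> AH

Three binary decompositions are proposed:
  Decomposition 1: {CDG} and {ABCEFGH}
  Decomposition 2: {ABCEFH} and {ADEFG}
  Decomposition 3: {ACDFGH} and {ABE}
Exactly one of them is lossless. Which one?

Decomposition 2

Decomposition 1: common = {CG}, closure = {CG} → lossy.
Decomposition 2: common = {AEF}, closure = {ABCEFH} → lossless.
Decomposition 3: common = {A}, closure = {A} → lossy.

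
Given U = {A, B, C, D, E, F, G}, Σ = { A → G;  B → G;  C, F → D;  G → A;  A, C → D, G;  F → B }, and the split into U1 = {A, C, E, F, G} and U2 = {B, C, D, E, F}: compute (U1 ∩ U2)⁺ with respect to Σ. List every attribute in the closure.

A, B, C, D, E, F, G

U1 ∩ U2 = {C, E, F}.
C, F → D applies, adding D
F → B applies, adding B
B → G applies, adding G
G → A applies, adding A
Closure: {A, B, C, D, E, F, G}.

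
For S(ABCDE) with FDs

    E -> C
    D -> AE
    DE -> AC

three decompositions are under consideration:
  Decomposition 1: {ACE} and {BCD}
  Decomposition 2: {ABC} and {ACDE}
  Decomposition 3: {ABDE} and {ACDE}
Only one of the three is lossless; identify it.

Decomposition 1: common = {C}, closure = {C} → lossy.
Decomposition 2: common = {AC}, closure = {AC} → lossy.
Decomposition 3: common = {ADE}, closure = {ACDE} → lossless.

Decomposition 3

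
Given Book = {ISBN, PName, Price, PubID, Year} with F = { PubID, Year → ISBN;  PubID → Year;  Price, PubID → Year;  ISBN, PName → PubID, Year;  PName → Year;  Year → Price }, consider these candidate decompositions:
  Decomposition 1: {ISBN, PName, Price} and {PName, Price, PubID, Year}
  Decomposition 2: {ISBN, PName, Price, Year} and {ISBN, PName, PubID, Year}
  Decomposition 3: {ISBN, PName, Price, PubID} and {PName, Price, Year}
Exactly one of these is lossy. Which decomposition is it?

Decomposition 1

Decomposition 1: common = {PName, Price}, closure = {PName, Price, Year} → lossy.
Decomposition 2: common = {ISBN, PName, Year}, closure = {ISBN, PName, Price, PubID, Year} → lossless.
Decomposition 3: common = {PName, Price}, closure = {PName, Price, Year} → lossless.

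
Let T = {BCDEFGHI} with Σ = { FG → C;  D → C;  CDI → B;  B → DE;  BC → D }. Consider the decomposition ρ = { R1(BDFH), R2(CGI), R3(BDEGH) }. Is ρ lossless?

Chase test. Columns are BCDEFGHI; row i has aⱼ where attribute j ∈ Ri, else bᵢⱼ.
Initial tableau (one row per fragment):
  row 1: a1 b12 a3 b14 a5 b16 a7 b18
  row 2: b21 a2 b23 b24 b25 a6 b27 a8
  row 3: a1 b32 a3 a4 b35 a6 a7 b38
Rows 1 and 3 agree on D; apply D→C and equate their C entries.
Rows 1 and 3 agree on B; apply B→DE and equate their DE entries.
No row becomes fully distinguished — the join is lossy.

No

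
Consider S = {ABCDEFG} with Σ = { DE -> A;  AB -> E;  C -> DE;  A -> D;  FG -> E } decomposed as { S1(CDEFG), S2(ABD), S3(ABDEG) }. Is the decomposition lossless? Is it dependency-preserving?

lossy but dependency-preserving

Lossless test (chase): Rows 1 and 3 agree on DE; apply DE→A and equate their A entries. Rows 2 and 3 agree on AB; apply AB→E and equate their E entries. No row becomes fully distinguished — the join is lossy.
Dependency preservation: every FD's attributes lie within a single fragment, so each can be enforced locally — preserved.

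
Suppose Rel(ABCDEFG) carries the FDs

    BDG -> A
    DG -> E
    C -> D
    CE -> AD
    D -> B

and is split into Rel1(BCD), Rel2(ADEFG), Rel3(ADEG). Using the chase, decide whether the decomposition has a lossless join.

Chase test. Columns are ABCDEFG; row i has aⱼ where attribute j ∈ Reli, else bᵢⱼ.
Initial tableau (one row per fragment):
  row 1: b11 a2 a3 a4 b15 b16 b17
  row 2: a1 b22 b23 a4 a5 a6 a7
  row 3: a1 b32 b33 a4 a5 b36 a7
Rows 1 and 2 agree on D; apply D→B and equate their B entries.
Rows 1 and 3 agree on D; apply D→B and equate their B entries.
No row becomes fully distinguished — the join is lossy.

No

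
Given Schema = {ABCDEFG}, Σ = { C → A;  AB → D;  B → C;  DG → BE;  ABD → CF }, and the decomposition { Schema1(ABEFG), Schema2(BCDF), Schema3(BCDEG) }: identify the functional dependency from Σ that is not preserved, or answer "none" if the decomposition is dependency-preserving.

C → A

Check C → A: no single fragment contains all of {AC}, and the restricted closure of {C} across the fragments never reaches {A}.
AB → D is preserved.
B → C is preserved.
DG → BE is preserved.
ABD → CF is preserved.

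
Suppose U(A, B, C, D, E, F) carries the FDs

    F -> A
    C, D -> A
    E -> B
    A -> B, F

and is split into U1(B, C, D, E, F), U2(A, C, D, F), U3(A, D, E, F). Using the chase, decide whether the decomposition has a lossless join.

Chase test. Columns are A, B, C, D, E, F; row i has aⱼ where attribute j ∈ Ui, else bᵢⱼ.
Initial tableau (one row per fragment):
  row 1: b11 a2 a3 a4 a5 a6
  row 2: a1 b22 a3 a4 b25 a6
  row 3: a1 b32 b33 a4 a5 a6
Rows 1 and 2 agree on F; apply F→A and equate their A entries.
Rows 1 and 3 agree on E; apply E→B and equate their B entries.
Rows 1 and 2 agree on A; apply A→B, F and equate their B, F entries.
Row 1 is now all distinguished symbols — the join is lossless.

Yes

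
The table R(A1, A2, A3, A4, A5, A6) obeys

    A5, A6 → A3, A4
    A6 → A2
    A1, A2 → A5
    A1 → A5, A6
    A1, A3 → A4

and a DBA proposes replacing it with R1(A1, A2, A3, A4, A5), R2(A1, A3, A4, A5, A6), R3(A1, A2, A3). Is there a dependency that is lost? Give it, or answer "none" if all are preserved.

A6 → A2

Check A6 → A2: no single fragment contains all of {A2, A6}, and the restricted closure of {A6} across the fragments never reaches {A2}.
A5, A6 → A3, A4 is preserved.
A1, A2 → A5 is preserved.
A1 → A5, A6 is preserved.
A1, A3 → A4 is preserved.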